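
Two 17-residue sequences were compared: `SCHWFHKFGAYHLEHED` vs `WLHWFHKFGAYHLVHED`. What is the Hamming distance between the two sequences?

3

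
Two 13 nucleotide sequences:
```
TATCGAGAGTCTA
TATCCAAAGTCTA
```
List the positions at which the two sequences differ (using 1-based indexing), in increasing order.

Scanning 1-based: 5: G/C; 7: G/A.

5, 7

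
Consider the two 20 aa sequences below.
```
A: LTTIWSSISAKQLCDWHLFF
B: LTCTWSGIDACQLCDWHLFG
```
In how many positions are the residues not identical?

6

Comparing position by position, 6 positions differ: 3 (T/C), 4 (I/T), 7 (S/G), 9 (S/D), 11 (K/C), 20 (F/G).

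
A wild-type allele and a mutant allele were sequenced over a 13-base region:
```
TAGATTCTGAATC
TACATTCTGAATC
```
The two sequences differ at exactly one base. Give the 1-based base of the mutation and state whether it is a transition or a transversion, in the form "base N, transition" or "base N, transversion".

Base 3 changes G→C. G is a purine and C is a pyrimidine, so this is a transversion.

base 3, transversion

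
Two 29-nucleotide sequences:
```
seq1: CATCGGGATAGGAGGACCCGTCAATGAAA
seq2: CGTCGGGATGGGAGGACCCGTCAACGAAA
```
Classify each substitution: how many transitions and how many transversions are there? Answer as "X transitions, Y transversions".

Mismatches (1-based):
base 2: A→G (purine→purine, transition)
base 10: A→G (purine→purine, transition)
base 25: T→C (pyrimidine→pyrimidine, transition)

3 transitions, 0 transversions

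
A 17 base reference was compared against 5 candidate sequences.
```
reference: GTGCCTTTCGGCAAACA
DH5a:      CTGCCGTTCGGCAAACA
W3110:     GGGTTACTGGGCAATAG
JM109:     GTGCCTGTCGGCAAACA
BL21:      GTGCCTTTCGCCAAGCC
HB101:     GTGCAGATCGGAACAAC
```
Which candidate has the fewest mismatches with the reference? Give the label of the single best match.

Hamming distances to reference — DH5a: 2; W3110: 9; JM109: 1; BL21: 3; HB101: 7.
Smallest is JM109 with 1 mismatch.

JM109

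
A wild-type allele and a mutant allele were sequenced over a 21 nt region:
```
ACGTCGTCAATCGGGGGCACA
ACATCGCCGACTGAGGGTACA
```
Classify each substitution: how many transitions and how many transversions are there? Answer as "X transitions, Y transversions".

7 transitions, 0 transversions

Transitions (purine↔purine or pyrimidine↔pyrimidine): 3 G→A, 7 T→C, 9 A→G, 11 T→C, 12 C→T, 14 G→A, 18 C→T.
Transversions (purine↔pyrimidine): none.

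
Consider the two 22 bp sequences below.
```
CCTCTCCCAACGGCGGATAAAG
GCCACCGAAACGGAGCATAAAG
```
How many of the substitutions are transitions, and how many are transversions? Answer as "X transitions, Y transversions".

2 transitions, 6 transversions

Mismatches (1-based):
site 1: C→G (pyrimidine→purine, transversion)
site 3: T→C (pyrimidine→pyrimidine, transition)
site 4: C→A (pyrimidine→purine, transversion)
site 5: T→C (pyrimidine→pyrimidine, transition)
site 7: C→G (pyrimidine→purine, transversion)
site 8: C→A (pyrimidine→purine, transversion)
site 14: C→A (pyrimidine→purine, transversion)
site 16: G→C (purine→pyrimidine, transversion)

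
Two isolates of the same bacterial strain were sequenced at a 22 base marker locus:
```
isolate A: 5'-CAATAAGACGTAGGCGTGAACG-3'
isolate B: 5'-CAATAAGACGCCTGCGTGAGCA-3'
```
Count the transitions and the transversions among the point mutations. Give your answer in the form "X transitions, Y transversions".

Mismatches (1-based):
position 11: T→C (pyrimidine→pyrimidine, transition)
position 12: A→C (purine→pyrimidine, transversion)
position 13: G→T (purine→pyrimidine, transversion)
position 20: A→G (purine→purine, transition)
position 22: G→A (purine→purine, transition)

3 transitions, 2 transversions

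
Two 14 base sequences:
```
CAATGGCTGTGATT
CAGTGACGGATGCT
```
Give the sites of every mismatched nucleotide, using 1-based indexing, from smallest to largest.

Scanning 1-based: 3: A/G; 6: G/A; 8: T/G; 10: T/A; 11: G/T; 12: A/G; 13: T/C.

3, 6, 8, 10, 11, 12, 13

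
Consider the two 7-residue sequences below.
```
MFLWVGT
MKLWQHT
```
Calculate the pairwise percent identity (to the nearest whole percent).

57%

Mismatches at positions 2, 5, 6 (1-based): 3 of 7.
Identical positions: 4/7 = 57.14% → 57%.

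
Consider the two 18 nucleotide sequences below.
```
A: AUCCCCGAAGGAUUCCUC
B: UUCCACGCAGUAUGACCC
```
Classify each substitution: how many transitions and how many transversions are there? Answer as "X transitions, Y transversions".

1 transition, 6 transversions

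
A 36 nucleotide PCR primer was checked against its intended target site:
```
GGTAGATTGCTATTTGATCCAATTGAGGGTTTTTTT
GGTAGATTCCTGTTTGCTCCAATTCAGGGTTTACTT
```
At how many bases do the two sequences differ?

Mismatches (1-based): base 9: G→C; base 12: A→G; base 17: A→C; base 25: G→C; base 33: T→A; base 34: T→C.

6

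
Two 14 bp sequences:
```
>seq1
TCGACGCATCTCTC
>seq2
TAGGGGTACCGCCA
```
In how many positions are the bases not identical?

8

Comparing position by position, 8 positions differ: 2 (C/A), 4 (A/G), 5 (C/G), 7 (C/T), 9 (T/C), 11 (T/G), 13 (T/C), 14 (C/A).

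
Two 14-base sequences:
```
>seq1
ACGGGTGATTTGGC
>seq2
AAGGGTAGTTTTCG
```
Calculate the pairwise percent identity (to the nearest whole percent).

57%

Mismatches at positions 2, 7, 8, 12, 13, 14 (1-based): 6 of 14.
Identical positions: 8/14 = 57.14% → 57%.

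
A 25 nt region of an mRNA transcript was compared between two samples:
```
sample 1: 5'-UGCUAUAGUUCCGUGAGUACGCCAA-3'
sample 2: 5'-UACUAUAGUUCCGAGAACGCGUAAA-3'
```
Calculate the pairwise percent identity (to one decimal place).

72.0%

Mismatches at positions 2, 14, 17, 18, 19, 22, 23 (1-based): 7 of 25.
Identical positions: 18/25 = 72% → 72.0%.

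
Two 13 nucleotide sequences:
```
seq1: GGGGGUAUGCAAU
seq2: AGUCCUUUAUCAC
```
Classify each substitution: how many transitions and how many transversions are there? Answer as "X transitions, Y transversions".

4 transitions, 5 transversions

Transitions (purine↔purine or pyrimidine↔pyrimidine): 1 G→A, 9 G→A, 10 C→U, 13 U→C.
Transversions (purine↔pyrimidine): 3 G→U, 4 G→C, 5 G→C, 7 A→U, 11 A→C.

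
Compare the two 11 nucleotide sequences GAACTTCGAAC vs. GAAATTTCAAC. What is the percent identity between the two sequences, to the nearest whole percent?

73%

3 positions differ (4, 7, 8), so 8 of 11 match: 8/11 = 72.73%.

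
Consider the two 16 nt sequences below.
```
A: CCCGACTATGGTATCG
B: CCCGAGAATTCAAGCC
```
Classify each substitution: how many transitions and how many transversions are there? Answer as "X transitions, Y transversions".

0 transitions, 7 transversions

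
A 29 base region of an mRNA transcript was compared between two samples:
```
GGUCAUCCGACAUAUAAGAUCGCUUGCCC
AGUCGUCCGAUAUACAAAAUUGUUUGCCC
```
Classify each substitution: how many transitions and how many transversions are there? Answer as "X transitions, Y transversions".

Transitions (purine↔purine or pyrimidine↔pyrimidine): 1 G→A, 5 A→G, 11 C→U, 15 U→C, 18 G→A, 21 C→U, 23 C→U.
Transversions (purine↔pyrimidine): none.

7 transitions, 0 transversions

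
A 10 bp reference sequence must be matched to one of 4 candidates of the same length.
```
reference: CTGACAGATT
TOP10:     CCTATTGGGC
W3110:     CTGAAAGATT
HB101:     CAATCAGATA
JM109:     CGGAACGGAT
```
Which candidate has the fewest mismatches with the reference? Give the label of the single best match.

TOP10 differs at 7 sites; W3110 differs at 1 site; HB101 differs at 4 sites; JM109 differs at 5 sites. The closest is W3110.

W3110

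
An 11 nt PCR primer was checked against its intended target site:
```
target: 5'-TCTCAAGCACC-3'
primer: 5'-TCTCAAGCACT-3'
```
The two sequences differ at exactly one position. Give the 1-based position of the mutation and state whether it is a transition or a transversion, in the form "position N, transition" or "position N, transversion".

position 11, transition

The sequences differ only at position 11: C→T (pyrimidine→pyrimidine), a transition.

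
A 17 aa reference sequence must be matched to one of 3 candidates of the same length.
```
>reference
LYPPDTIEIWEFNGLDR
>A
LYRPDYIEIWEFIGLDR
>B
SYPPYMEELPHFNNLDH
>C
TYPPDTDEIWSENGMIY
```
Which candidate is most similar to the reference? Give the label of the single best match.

A

A differs at 3 residues; B differs at 9 residues; C differs at 7 residues. The closest is A.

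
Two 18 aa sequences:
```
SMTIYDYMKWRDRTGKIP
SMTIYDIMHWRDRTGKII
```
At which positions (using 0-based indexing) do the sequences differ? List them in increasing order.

6, 8, 17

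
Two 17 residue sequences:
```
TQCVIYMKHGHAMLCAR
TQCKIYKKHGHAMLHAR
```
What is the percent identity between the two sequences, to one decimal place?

Mismatches at positions 4, 7, 15 (1-based): 3 of 17.
Identical positions: 14/17 = 82.35% → 82.4%.

82.4%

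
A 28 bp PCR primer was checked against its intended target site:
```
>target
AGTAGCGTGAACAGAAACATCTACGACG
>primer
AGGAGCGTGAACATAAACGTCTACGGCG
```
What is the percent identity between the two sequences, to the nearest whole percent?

86%

Mismatches at positions 3, 14, 19, 26 (1-based): 4 of 28.
Identical positions: 24/28 = 85.71% → 86%.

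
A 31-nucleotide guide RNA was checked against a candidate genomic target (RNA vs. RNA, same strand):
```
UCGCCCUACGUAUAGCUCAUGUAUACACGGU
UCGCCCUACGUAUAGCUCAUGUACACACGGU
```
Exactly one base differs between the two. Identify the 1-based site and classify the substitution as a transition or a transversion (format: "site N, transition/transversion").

The sequences differ only at site 24: U→C (pyrimidine→pyrimidine), a transition.

site 24, transition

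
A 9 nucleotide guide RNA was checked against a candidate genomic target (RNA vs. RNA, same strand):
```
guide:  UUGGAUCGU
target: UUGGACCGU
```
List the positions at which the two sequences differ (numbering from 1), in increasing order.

Differences at position 6 (U→C).

6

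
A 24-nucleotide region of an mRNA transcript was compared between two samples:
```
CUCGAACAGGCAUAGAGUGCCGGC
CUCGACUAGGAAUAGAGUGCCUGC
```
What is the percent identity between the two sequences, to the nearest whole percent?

83%

4 positions differ (6, 7, 11, 22), so 20 of 24 match: 20/24 = 83.33%.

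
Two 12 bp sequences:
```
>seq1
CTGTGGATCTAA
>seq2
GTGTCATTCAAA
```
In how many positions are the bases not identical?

5

Mismatches (1-based): position 1: C→G; position 5: G→C; position 6: G→A; position 7: A→T; position 10: T→A.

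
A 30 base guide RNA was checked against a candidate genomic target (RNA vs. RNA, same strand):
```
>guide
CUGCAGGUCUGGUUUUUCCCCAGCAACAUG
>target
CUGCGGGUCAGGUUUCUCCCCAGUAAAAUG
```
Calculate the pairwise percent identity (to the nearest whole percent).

83%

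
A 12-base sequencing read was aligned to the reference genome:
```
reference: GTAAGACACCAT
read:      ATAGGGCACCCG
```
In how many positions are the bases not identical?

Comparing position by position, 5 positions differ: 1 (G/A), 4 (A/G), 6 (A/G), 11 (A/C), 12 (T/G).

5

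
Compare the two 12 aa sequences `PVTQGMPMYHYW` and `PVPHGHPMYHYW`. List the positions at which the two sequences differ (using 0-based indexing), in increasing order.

Scanning 0-based: 2: T/P; 3: Q/H; 5: M/H.

2, 3, 5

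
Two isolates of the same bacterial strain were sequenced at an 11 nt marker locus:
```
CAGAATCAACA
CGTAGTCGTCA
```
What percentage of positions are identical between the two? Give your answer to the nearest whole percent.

Mismatches at positions 2, 3, 5, 8, 9 (1-based): 5 of 11.
Identical positions: 6/11 = 54.55% → 55%.

55%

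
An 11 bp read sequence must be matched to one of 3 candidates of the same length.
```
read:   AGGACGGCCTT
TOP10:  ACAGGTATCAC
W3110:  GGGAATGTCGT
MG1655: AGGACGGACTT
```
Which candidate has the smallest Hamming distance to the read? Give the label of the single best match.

TOP10 differs at 9 bases; W3110 differs at 5 bases; MG1655 differs at 1 base. The closest is MG1655.

MG1655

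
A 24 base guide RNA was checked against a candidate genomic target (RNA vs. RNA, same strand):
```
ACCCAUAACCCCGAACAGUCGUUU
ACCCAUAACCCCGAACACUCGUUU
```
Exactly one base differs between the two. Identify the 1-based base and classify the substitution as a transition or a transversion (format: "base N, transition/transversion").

base 18, transversion

The sequences differ only at base 18: G→C (purine→pyrimidine), a transversion.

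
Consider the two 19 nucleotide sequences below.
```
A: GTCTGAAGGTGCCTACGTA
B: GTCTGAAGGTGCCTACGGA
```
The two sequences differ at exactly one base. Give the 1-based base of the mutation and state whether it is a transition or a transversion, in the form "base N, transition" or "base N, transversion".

base 18, transversion

The sequences differ only at base 18: T→G (pyrimidine→purine), a transversion.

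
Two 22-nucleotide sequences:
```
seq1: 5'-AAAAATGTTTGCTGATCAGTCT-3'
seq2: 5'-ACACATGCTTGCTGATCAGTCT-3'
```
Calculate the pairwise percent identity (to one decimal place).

86.4%

Mismatches at positions 2, 4, 8 (1-based): 3 of 22.
Identical positions: 19/22 = 86.36% → 86.4%.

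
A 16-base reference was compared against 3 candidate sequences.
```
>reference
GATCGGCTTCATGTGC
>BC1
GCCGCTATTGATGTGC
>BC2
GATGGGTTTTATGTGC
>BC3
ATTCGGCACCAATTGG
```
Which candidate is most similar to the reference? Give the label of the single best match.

BC1 differs at 7 sites; BC2 differs at 3 sites; BC3 differs at 7 sites. The closest is BC2.

BC2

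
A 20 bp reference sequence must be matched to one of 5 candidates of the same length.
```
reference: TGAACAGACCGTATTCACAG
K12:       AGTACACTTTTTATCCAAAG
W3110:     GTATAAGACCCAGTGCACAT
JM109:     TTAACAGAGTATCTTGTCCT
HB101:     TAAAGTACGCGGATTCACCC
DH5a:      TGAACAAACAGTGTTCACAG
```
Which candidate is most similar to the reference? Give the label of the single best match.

K12 differs at 9 bases; W3110 differs at 9 bases; JM109 differs at 9 bases; HB101 differs at 9 bases; DH5a differs at 3 bases. The closest is DH5a.

DH5a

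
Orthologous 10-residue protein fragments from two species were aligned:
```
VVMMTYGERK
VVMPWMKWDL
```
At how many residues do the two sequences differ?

The sequences differ at residues 4, 5, 6, 7, 8, 9, 10 (1-based) — 7 in total.

7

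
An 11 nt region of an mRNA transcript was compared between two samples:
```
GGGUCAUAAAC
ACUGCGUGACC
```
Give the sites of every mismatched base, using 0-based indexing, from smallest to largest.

Scanning 0-based: 0: G/A; 1: G/C; 2: G/U; 3: U/G; 5: A/G; 7: A/G; 9: A/C.

0, 1, 2, 3, 5, 7, 9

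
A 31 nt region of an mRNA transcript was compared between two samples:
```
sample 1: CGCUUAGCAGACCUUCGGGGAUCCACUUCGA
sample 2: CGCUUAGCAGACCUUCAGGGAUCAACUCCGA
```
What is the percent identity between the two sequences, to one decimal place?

90.3%

Mismatches at positions 17, 24, 28 (1-based): 3 of 31.
Identical positions: 28/31 = 90.32% → 90.3%.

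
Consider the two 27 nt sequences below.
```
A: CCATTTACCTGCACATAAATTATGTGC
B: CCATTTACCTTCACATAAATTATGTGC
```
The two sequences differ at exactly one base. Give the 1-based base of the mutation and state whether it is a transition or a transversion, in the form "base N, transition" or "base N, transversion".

The sequences differ only at base 11: G→T (purine→pyrimidine), a transversion.

base 11, transversion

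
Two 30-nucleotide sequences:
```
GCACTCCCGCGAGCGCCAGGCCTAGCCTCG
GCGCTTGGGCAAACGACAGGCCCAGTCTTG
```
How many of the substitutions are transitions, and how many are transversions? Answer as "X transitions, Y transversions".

7 transitions, 3 transversions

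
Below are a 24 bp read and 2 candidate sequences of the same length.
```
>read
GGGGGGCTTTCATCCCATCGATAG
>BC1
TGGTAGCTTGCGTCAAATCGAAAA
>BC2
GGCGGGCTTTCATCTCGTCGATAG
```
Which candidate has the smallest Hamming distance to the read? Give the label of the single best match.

BC2

BC1 differs at 9 sites; BC2 differs at 3 sites. The closest is BC2.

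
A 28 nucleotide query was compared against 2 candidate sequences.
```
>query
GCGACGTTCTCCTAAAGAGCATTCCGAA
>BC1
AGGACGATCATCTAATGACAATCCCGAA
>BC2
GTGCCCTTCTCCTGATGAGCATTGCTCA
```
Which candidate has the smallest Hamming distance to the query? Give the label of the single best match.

Hamming distances to query — BC1: 9; BC2: 8.
Smallest is BC2 with 8 mismatches.

BC2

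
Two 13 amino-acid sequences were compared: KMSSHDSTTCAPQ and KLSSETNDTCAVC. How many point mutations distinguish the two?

Mismatches (1-based): residue 2: M→L; residue 5: H→E; residue 6: D→T; residue 7: S→N; residue 8: T→D; residue 12: P→V; residue 13: Q→C.

7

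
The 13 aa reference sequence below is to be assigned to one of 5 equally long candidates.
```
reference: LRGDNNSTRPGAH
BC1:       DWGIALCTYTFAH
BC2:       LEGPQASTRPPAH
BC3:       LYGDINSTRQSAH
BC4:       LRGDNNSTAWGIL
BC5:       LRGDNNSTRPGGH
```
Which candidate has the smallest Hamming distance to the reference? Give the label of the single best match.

BC1 differs at 9 positions; BC2 differs at 5 positions; BC3 differs at 4 positions; BC4 differs at 4 positions; BC5 differs at 1 position. The closest is BC5.

BC5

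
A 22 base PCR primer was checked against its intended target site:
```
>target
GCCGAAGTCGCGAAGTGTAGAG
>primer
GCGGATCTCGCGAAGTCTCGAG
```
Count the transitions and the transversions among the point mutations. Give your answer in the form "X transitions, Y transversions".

0 transitions, 5 transversions

Mismatches (1-based):
position 3: C→G (pyrimidine→purine, transversion)
position 6: A→T (purine→pyrimidine, transversion)
position 7: G→C (purine→pyrimidine, transversion)
position 17: G→C (purine→pyrimidine, transversion)
position 19: A→C (purine→pyrimidine, transversion)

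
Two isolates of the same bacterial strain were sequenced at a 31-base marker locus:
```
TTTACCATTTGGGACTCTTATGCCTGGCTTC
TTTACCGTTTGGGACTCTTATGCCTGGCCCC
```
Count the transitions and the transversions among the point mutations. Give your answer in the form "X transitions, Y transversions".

Transitions (purine↔purine or pyrimidine↔pyrimidine): 7 A→G, 29 T→C, 30 T→C.
Transversions (purine↔pyrimidine): none.

3 transitions, 0 transversions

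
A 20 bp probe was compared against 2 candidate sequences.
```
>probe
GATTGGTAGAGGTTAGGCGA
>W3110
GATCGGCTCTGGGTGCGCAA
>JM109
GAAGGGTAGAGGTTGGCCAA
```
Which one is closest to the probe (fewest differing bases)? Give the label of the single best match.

JM109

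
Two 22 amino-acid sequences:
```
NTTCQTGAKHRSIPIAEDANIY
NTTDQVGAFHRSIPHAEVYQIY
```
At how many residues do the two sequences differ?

Comparing position by position, 7 residues differ: 4 (C/D), 6 (T/V), 9 (K/F), 15 (I/H), 18 (D/V), 19 (A/Y), 20 (N/Q).

7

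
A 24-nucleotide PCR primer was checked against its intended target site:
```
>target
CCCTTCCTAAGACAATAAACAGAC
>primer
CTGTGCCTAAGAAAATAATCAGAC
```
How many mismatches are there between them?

The sequences differ at positions 2, 3, 5, 13, 19 (1-based) — 5 in total.

5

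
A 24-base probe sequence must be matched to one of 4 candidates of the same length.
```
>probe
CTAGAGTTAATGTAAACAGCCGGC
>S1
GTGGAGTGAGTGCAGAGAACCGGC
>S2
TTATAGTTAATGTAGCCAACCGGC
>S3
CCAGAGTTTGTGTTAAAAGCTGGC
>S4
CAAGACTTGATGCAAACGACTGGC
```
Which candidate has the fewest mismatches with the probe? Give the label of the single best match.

Hamming distances to probe — S1: 8; S2: 5; S3: 6; S4: 7.
Smallest is S2 with 5 mismatches.

S2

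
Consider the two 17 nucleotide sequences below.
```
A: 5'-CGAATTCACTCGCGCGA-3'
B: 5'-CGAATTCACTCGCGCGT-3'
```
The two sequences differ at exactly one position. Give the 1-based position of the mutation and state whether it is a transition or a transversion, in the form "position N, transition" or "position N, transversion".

position 17, transversion

Position 17 changes A→T. A is a purine and T is a pyrimidine, so this is a transversion.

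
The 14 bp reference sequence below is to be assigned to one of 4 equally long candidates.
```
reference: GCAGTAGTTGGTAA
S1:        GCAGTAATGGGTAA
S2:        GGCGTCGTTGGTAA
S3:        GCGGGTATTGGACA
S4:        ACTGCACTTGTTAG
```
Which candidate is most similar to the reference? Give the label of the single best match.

S1

S1 differs at 2 positions; S2 differs at 3 positions; S3 differs at 6 positions; S4 differs at 6 positions. The closest is S1.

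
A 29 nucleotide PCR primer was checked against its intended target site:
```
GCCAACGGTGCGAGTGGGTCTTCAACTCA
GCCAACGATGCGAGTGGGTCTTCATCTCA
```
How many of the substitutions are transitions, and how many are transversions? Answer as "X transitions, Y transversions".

1 transition, 1 transversion

Mismatches (1-based):
position 8: G→A (purine→purine, transition)
position 25: A→T (purine→pyrimidine, transversion)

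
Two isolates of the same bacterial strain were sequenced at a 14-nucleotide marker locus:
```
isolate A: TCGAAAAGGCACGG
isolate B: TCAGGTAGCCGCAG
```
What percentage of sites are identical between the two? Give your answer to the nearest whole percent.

50%

7 positions differ (3, 4, 5, 6, 9, 11, 13), so 7 of 14 match: 7/14 = 50%.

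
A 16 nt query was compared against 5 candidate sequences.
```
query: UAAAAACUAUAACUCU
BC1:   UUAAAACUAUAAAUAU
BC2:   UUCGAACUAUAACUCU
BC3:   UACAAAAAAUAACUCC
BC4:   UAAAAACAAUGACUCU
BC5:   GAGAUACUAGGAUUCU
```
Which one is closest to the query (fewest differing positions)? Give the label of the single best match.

BC1 differs at 3 positions; BC2 differs at 3 positions; BC3 differs at 4 positions; BC4 differs at 2 positions; BC5 differs at 6 positions. The closest is BC4.

BC4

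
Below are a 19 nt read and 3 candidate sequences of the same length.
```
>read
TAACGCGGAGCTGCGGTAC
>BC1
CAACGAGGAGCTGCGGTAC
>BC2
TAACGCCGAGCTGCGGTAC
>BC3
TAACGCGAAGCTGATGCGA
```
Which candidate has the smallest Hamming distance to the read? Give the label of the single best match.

BC2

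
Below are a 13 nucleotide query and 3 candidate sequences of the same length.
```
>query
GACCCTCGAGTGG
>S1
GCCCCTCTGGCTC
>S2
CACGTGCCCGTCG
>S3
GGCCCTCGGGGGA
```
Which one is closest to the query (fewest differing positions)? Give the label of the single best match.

S3

S1 differs at 6 positions; S2 differs at 7 positions; S3 differs at 4 positions. The closest is S3.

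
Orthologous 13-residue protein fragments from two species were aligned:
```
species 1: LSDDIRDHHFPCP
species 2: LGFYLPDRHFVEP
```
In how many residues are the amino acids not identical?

8

Comparing position by position, 8 residues differ: 2 (S/G), 3 (D/F), 4 (D/Y), 5 (I/L), 6 (R/P), 8 (H/R), 11 (P/V), 12 (C/E).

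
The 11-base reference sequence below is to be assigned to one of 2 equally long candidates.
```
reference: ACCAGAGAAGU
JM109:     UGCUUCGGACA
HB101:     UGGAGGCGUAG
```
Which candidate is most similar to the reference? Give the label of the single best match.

JM109

Hamming distances to reference — JM109: 8; HB101: 9.
Smallest is JM109 with 8 mismatches.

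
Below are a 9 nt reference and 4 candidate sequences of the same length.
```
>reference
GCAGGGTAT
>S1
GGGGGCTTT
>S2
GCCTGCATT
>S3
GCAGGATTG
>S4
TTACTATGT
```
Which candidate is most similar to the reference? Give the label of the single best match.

S3

S1 differs at 4 sites; S2 differs at 5 sites; S3 differs at 3 sites; S4 differs at 6 sites. The closest is S3.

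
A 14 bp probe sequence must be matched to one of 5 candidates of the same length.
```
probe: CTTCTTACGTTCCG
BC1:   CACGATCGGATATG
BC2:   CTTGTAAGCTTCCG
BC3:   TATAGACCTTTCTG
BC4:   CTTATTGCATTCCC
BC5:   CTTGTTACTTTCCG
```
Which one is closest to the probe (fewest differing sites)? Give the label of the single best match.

BC1 differs at 9 sites; BC2 differs at 4 sites; BC3 differs at 8 sites; BC4 differs at 4 sites; BC5 differs at 2 sites. The closest is BC5.

BC5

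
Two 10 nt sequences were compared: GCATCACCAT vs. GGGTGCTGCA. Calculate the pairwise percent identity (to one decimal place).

8 positions differ (2, 3, 5, 6, 7, 8, 9, 10), so 2 of 10 match: 2/10 = 20%.

20.0%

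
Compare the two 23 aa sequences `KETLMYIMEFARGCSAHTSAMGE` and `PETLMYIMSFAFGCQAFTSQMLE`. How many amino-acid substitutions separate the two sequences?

Mismatches (1-based): position 1: K→P; position 9: E→S; position 12: R→F; position 15: S→Q; position 17: H→F; position 20: A→Q; position 22: G→L.

7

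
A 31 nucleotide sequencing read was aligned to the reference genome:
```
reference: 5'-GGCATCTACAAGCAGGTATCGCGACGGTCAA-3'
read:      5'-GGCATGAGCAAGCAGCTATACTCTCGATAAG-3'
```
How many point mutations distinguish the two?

The sequences differ at bases 6, 7, 8, 16, 20, 21, 22, 23, 24, 27, 29, 31 (1-based) — 12 in total.

12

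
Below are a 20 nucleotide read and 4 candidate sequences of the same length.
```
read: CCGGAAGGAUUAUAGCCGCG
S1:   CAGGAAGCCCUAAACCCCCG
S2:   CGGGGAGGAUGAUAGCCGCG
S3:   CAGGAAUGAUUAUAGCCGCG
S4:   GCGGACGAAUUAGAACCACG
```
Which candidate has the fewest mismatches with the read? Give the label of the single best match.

S3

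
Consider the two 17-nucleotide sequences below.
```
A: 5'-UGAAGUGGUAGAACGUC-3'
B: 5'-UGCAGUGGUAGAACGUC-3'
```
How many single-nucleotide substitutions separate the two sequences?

1

The sequences differ at positions 3 (1-based) — 1 in total.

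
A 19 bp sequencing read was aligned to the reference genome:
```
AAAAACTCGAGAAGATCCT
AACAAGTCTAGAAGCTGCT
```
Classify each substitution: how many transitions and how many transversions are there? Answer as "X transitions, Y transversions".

0 transitions, 5 transversions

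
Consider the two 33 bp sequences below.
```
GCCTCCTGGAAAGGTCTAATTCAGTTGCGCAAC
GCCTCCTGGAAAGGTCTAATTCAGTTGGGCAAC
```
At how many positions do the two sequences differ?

Comparing position by position, 1 position differs: 28 (C/G).

1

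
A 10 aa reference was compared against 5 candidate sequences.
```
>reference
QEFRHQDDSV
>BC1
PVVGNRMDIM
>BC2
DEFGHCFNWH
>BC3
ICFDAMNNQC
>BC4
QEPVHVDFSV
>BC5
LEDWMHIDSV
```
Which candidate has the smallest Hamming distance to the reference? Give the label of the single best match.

Hamming distances to reference — BC1: 9; BC2: 7; BC3: 9; BC4: 4; BC5: 6.
Smallest is BC4 with 4 mismatches.

BC4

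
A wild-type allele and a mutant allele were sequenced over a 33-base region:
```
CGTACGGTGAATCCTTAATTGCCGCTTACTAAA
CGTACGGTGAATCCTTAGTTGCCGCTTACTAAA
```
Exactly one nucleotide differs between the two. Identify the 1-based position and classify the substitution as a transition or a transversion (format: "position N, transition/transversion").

The sequences differ only at position 18: A→G (purine→purine), a transition.

position 18, transition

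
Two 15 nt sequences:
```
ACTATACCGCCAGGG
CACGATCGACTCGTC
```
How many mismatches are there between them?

The sequences differ at sites 1, 2, 3, 4, 5, 6, 8, 9, 11, 12, 14, 15 (1-based) — 12 in total.

12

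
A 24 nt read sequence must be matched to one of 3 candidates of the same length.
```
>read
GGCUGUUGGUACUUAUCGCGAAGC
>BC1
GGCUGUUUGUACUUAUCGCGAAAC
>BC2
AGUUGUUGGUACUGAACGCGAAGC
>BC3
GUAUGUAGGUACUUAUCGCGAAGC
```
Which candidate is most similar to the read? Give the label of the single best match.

Hamming distances to read — BC1: 2; BC2: 4; BC3: 3.
Smallest is BC1 with 2 mismatches.

BC1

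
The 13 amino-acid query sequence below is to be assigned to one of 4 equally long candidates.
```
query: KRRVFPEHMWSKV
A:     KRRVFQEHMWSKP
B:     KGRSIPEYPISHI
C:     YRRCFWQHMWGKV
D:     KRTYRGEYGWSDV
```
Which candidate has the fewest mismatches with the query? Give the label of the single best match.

A

Hamming distances to query — A: 2; B: 8; C: 5; D: 7.
Smallest is A with 2 mismatches.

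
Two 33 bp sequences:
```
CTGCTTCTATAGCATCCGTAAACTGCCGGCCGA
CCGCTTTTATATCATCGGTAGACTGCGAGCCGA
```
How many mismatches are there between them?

Mismatches (1-based): position 2: T→C; position 7: C→T; position 12: G→T; position 17: C→G; position 21: A→G; position 27: C→G; position 28: G→A.

7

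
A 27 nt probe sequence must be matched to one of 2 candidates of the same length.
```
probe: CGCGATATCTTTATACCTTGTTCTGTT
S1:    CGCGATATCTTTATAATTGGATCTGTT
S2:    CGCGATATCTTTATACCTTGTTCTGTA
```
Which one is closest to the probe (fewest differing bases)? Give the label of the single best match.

S2

S1 differs at 4 bases; S2 differs at 1 base. The closest is S2.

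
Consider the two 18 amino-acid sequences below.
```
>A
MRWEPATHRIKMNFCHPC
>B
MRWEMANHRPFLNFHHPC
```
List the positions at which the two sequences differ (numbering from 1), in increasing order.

Scanning 1-based: 5: P/M; 7: T/N; 10: I/P; 11: K/F; 12: M/L; 15: C/H.

5, 7, 10, 11, 12, 15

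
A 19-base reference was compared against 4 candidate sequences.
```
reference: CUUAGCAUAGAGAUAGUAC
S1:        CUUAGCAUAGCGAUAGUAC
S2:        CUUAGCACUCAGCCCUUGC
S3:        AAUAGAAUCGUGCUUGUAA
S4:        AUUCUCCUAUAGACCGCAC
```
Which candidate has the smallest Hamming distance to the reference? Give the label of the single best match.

Hamming distances to reference — S1: 1; S2: 8; S3: 8; S4: 8.
Smallest is S1 with 1 mismatch.

S1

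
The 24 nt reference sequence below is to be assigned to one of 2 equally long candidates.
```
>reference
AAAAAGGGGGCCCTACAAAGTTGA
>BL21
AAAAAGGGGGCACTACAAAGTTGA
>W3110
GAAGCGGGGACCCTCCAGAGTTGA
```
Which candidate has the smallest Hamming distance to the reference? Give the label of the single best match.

Hamming distances to reference — BL21: 1; W3110: 6.
Smallest is BL21 with 1 mismatch.

BL21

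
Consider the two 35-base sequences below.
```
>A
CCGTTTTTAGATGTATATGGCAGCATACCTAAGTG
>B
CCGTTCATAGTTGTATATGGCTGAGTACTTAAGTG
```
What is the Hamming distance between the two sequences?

7

Mismatches (1-based): base 6: T→C; base 7: T→A; base 11: A→T; base 22: A→T; base 24: C→A; base 25: A→G; base 29: C→T.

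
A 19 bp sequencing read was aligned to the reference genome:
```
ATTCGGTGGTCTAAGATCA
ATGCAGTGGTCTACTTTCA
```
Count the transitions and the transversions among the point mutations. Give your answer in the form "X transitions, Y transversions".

1 transition, 4 transversions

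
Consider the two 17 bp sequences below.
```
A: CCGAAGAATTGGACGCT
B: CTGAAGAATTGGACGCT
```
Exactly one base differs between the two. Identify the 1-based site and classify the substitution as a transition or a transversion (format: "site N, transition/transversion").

site 2, transition

The sequences differ only at site 2: C→T (pyrimidine→pyrimidine), a transition.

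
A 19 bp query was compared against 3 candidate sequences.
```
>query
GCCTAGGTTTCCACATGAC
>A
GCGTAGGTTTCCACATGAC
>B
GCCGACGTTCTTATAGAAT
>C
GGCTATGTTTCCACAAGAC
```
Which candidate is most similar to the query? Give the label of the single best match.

A differs at 1 base; B differs at 9 bases; C differs at 3 bases. The closest is A.

A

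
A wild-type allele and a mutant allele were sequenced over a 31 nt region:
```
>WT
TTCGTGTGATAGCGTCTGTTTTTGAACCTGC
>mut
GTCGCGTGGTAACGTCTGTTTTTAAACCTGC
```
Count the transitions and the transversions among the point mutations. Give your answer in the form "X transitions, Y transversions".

4 transitions, 1 transversion

Transitions (purine↔purine or pyrimidine↔pyrimidine): 5 T→C, 9 A→G, 12 G→A, 24 G→A.
Transversions (purine↔pyrimidine): 1 T→G.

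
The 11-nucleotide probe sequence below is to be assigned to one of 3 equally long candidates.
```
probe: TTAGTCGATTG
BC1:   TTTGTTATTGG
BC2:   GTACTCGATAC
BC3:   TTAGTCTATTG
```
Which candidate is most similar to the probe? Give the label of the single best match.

BC3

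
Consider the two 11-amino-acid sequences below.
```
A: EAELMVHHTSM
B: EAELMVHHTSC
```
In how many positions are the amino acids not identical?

1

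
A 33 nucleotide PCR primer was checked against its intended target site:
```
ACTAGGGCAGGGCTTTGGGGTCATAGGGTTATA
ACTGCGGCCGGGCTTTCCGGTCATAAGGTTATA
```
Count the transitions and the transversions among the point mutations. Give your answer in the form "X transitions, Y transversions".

2 transitions, 4 transversions

Mismatches (1-based):
base 4: A→G (purine→purine, transition)
base 5: G→C (purine→pyrimidine, transversion)
base 9: A→C (purine→pyrimidine, transversion)
base 17: G→C (purine→pyrimidine, transversion)
base 18: G→C (purine→pyrimidine, transversion)
base 26: G→A (purine→purine, transition)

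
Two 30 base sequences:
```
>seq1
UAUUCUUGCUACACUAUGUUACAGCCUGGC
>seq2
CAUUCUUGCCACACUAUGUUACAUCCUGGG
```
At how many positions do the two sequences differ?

4

Mismatches (1-based): position 1: U→C; position 10: U→C; position 24: G→U; position 30: C→G.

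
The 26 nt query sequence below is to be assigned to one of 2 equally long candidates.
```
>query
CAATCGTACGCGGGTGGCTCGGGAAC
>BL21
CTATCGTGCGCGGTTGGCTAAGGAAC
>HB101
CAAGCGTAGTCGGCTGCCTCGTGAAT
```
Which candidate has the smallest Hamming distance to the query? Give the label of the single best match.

Hamming distances to query — BL21: 5; HB101: 7.
Smallest is BL21 with 5 mismatches.

BL21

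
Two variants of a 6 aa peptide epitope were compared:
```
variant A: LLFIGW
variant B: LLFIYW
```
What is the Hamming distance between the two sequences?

1

Comparing position by position, 1 position differs: 5 (G/Y).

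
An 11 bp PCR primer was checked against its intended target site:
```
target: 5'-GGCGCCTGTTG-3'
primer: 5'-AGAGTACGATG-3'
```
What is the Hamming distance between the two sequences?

Mismatches (1-based): base 1: G→A; base 3: C→A; base 5: C→T; base 6: C→A; base 7: T→C; base 9: T→A.

6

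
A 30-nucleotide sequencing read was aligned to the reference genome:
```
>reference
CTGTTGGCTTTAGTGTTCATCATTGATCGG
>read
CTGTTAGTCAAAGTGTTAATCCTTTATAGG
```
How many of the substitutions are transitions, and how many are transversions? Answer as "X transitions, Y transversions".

Transitions (purine↔purine or pyrimidine↔pyrimidine): 6 G→A, 8 C→T, 9 T→C.
Transversions (purine↔pyrimidine): 10 T→A, 11 T→A, 18 C→A, 22 A→C, 25 G→T, 28 C→A.

3 transitions, 6 transversions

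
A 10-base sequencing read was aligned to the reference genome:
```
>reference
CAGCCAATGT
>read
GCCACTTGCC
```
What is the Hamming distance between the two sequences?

9

The sequences differ at positions 1, 2, 3, 4, 6, 7, 8, 9, 10 (1-based) — 9 in total.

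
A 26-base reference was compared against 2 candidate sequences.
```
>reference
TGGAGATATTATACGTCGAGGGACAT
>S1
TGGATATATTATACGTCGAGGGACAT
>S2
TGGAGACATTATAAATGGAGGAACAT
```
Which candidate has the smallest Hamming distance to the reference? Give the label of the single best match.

Hamming distances to reference — S1: 1; S2: 5.
Smallest is S1 with 1 mismatch.

S1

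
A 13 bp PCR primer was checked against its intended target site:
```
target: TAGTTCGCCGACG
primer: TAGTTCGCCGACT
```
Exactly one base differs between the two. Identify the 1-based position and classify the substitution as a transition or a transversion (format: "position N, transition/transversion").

position 13, transversion

Position 13 changes G→T. G is a purine and T is a pyrimidine, so this is a transversion.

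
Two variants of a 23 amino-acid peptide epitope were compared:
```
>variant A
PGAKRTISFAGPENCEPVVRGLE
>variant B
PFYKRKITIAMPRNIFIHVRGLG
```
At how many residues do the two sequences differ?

12

The sequences differ at residues 2, 3, 6, 8, 9, 11, 13, 15, 16, 17, 18, 23 (1-based) — 12 in total.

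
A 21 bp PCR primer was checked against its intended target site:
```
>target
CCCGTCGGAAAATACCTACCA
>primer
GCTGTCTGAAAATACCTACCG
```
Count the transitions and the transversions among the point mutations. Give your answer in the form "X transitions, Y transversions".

2 transitions, 2 transversions

Mismatches (1-based):
base 1: C→G (pyrimidine→purine, transversion)
base 3: C→T (pyrimidine→pyrimidine, transition)
base 7: G→T (purine→pyrimidine, transversion)
base 21: A→G (purine→purine, transition)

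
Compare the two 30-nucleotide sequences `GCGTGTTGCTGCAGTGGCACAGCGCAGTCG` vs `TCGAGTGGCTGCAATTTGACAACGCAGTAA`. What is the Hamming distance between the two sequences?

10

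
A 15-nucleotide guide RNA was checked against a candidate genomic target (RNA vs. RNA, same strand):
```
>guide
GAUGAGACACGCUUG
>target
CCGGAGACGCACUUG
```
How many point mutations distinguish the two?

Comparing position by position, 5 sites differ: 1 (G/C), 2 (A/C), 3 (U/G), 9 (A/G), 11 (G/A).

5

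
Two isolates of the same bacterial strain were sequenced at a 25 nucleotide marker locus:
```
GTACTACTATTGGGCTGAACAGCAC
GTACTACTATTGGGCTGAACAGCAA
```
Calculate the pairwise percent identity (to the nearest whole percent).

96%

Mismatch at position 25 (1-based): 1 of 25.
Identical positions: 24/25 = 96% → 96%.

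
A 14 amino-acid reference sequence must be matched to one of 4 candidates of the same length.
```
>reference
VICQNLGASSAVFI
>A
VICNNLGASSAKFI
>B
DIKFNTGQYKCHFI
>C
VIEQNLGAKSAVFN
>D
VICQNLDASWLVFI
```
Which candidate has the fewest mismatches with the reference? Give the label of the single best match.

A

A differs at 2 residues; B differs at 9 residues; C differs at 3 residues; D differs at 3 residues. The closest is A.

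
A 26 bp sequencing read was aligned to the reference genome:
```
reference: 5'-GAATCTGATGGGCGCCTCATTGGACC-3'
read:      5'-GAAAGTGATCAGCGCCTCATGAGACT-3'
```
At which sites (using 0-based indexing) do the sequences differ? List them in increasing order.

3, 4, 9, 10, 20, 21, 25

Scanning 0-based: 3: T/A; 4: C/G; 9: G/C; 10: G/A; 20: T/G; 21: G/A; 25: C/T.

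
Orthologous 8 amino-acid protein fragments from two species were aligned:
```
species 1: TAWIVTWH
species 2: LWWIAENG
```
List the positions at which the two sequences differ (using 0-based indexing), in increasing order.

Differences at position 0 (T→L), position 1 (A→W), position 4 (V→A), position 5 (T→E), position 6 (W→N), position 7 (H→G).

0, 1, 4, 5, 6, 7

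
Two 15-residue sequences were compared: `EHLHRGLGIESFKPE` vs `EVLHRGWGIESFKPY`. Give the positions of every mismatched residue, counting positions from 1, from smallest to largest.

Differences at position 2 (H→V), position 7 (L→W), position 15 (E→Y).

2, 7, 15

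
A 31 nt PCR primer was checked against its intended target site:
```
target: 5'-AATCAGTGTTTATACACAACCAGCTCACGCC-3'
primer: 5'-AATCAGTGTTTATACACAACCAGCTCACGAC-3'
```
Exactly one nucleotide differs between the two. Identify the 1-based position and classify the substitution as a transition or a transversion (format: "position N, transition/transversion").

Position 30 changes C→A. C is a pyrimidine and A is a purine, so this is a transversion.

position 30, transversion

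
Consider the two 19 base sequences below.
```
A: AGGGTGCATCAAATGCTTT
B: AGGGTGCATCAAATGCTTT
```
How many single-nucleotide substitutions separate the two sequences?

The two sequences are identical at every position.

0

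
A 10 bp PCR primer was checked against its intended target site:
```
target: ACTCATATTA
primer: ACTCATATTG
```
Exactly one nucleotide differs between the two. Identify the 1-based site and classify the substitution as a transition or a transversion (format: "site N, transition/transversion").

site 10, transition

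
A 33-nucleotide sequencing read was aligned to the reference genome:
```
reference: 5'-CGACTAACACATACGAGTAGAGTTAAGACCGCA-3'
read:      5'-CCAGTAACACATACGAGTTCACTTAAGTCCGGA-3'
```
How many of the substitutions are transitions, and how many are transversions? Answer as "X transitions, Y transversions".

0 transitions, 7 transversions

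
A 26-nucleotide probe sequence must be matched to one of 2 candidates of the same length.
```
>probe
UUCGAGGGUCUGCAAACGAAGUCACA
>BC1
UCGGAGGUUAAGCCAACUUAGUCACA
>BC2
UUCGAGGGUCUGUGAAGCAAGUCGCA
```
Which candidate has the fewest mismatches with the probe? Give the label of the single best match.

BC2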